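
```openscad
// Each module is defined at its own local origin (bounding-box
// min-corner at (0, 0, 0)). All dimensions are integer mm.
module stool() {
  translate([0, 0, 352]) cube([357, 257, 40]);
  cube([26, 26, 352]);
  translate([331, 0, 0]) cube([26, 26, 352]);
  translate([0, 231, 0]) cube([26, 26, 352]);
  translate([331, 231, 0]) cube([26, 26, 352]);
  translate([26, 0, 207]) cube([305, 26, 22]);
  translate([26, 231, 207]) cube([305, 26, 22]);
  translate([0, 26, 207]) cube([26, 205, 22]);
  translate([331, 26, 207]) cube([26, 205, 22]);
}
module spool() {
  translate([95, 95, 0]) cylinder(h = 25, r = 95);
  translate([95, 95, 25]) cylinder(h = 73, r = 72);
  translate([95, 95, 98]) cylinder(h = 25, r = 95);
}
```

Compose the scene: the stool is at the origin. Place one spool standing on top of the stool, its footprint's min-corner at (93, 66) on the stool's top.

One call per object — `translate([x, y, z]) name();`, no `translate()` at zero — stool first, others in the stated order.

stool();
translate([93, 66, 392]) spool();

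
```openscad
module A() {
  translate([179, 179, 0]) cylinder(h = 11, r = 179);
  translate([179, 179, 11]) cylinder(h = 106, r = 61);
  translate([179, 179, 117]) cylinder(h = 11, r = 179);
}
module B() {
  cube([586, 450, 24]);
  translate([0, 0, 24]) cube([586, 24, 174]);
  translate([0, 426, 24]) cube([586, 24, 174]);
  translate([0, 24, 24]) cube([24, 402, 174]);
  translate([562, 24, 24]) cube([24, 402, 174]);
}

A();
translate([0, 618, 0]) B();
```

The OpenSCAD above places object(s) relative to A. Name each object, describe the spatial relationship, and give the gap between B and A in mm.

A is a spool. B is an open box. The open box is on the floor beside the spool on its +y side. The gap between the open box and the spool is 260 mm.

The open box's nearest face is 260 mm from the spool's +y face.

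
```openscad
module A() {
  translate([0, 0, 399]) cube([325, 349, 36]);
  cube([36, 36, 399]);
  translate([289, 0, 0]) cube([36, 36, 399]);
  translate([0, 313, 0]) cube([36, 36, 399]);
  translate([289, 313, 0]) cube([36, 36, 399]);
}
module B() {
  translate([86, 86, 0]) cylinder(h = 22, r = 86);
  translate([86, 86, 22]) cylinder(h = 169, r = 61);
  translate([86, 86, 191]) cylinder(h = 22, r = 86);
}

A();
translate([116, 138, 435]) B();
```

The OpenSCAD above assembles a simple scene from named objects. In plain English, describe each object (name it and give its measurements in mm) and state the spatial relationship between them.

A is a simple wooden stool: a rectangular seat 325 mm (x) by 349 mm (y), 36 mm thick, top face at z = 435 mm, on four square legs, each 36×36 mm in cross-section. The legs rest on z = 0, each flush with a corner of the seat.

B is a spool: two coaxial disc flanges of radius 86 mm and thickness 22 mm, joined by a core cylinder of radius 61 mm and height 169 mm. The lower flange rests on z = 0 and the three cylinders share a vertical axis.

The spool is on top of the stool.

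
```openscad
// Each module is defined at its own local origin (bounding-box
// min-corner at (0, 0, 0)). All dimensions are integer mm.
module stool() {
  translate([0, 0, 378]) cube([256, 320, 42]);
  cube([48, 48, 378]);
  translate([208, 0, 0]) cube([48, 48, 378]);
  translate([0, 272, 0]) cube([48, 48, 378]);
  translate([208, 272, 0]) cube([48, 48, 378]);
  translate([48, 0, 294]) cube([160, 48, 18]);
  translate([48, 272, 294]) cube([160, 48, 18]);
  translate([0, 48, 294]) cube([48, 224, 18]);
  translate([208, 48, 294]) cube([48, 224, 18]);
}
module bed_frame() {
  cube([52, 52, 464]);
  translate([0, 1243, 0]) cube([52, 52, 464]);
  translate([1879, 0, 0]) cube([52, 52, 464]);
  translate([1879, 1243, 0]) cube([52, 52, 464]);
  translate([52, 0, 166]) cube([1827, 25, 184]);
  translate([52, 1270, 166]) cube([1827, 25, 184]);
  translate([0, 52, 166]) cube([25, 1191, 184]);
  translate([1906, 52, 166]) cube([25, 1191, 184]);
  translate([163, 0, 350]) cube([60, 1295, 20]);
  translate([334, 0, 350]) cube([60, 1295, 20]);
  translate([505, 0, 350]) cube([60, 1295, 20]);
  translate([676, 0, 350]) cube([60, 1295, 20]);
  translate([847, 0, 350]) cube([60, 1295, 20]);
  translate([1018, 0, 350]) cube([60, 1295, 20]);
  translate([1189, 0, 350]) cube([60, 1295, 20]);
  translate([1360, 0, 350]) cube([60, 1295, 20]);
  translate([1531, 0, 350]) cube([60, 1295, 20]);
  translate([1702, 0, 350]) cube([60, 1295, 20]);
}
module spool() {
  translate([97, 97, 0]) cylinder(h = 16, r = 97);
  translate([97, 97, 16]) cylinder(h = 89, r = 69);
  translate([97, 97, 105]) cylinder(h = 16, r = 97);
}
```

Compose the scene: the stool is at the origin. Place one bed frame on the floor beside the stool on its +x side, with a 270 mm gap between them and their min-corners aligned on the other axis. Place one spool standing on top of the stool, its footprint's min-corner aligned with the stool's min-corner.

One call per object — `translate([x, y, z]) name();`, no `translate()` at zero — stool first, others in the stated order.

stool();
translate([526, 0, 0]) bed_frame();
translate([0, 0, 420]) spool();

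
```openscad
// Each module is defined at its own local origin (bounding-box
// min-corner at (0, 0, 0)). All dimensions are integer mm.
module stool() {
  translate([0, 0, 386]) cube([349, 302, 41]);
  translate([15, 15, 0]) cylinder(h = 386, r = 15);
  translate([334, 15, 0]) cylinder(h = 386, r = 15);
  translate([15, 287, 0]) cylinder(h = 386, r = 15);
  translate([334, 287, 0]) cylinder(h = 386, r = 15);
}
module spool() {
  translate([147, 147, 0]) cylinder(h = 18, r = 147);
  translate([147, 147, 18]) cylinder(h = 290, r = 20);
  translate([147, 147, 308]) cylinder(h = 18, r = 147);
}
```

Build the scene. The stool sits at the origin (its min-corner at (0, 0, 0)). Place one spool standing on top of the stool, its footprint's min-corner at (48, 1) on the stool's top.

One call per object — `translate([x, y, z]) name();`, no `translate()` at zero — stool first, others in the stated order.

stool();
translate([48, 1, 427]) spool();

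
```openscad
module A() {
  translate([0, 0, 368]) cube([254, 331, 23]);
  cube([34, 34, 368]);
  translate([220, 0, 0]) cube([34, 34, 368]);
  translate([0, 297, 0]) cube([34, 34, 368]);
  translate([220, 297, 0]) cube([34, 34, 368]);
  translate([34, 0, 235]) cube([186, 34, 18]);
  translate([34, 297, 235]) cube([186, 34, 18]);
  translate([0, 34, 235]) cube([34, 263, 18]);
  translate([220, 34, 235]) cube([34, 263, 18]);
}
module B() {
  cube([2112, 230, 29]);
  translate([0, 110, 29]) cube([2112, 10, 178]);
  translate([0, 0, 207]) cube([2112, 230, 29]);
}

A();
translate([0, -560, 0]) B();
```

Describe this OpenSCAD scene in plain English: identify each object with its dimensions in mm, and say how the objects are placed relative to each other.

A is a simple wooden stool: a rectangular seat 254 mm (x) by 331 mm (y), 23 mm thick, top face at z = 391 mm, on four square legs, each 34×34 mm in cross-section. The legs rest on z = 0, each flush with a corner of the seat. Four stretchers, 34 mm wide and 18 mm tall, connect adjacent legs with their undersides at z = 235 mm, each running between the inner faces of the legs it joins and aligned with the legs' outer faces on the other axis.

B is an I-beam lying along x, 2112 mm long. Overall section height 236 mm. Two flanges 230 mm wide (y) and 29 mm thick, one on the floor and one at the top; a web 10 mm thick runs between them, centred on the flange width.

The I-beam is on the floor beside the stool on its −y side.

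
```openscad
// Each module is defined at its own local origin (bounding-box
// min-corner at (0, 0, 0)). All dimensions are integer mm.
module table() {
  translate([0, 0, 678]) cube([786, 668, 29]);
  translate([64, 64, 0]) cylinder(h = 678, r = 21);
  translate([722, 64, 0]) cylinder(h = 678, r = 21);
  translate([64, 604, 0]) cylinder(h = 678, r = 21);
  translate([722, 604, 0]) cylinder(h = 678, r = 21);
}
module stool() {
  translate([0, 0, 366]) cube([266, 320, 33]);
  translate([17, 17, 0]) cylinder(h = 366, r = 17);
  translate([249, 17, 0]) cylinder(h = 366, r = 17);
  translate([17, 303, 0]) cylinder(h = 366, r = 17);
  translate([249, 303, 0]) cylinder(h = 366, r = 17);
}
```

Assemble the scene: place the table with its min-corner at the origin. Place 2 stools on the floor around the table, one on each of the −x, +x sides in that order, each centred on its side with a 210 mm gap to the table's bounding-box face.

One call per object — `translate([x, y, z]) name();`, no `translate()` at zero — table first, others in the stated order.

table();
translate([-476, 174, 0]) stool();
translate([996, 174, 0]) stool();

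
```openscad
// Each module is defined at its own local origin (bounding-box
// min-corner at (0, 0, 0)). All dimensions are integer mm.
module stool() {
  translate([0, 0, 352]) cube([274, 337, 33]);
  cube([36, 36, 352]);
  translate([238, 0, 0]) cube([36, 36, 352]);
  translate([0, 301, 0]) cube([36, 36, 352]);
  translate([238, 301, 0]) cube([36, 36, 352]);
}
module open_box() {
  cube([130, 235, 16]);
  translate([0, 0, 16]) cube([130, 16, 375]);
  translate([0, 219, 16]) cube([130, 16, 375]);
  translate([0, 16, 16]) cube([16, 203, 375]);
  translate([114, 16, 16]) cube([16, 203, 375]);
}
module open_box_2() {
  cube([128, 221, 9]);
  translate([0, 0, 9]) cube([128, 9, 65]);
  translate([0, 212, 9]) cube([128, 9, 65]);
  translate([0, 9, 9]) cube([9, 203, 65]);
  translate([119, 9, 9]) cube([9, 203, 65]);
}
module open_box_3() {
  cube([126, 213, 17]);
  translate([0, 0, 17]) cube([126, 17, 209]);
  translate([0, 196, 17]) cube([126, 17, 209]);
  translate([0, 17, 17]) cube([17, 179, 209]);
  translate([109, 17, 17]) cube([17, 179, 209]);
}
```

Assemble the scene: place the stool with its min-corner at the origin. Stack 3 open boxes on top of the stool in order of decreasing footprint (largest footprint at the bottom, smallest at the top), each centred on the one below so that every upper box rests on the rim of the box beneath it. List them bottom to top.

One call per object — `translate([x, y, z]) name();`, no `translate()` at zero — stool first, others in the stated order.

stool();
translate([72, 51, 385]) open_box();
translate([73, 58, 776]) open_box_2();
translate([74, 62, 850]) open_box_3();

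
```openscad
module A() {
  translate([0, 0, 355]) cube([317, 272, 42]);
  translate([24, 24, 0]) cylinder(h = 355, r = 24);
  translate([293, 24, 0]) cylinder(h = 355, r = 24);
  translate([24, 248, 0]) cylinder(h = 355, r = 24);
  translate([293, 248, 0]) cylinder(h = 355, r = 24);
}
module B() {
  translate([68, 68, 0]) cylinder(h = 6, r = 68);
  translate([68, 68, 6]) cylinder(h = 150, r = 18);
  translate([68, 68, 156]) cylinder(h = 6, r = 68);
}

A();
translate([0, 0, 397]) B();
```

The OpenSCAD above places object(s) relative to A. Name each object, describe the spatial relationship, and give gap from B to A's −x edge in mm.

The spool's min-x is at 0; the stool's min-x is 0; gap = 0 mm.

A is a stool. B is a spool. The spool is on top of the stool. The gap from the spool to the stool's −x edge is 0 mm.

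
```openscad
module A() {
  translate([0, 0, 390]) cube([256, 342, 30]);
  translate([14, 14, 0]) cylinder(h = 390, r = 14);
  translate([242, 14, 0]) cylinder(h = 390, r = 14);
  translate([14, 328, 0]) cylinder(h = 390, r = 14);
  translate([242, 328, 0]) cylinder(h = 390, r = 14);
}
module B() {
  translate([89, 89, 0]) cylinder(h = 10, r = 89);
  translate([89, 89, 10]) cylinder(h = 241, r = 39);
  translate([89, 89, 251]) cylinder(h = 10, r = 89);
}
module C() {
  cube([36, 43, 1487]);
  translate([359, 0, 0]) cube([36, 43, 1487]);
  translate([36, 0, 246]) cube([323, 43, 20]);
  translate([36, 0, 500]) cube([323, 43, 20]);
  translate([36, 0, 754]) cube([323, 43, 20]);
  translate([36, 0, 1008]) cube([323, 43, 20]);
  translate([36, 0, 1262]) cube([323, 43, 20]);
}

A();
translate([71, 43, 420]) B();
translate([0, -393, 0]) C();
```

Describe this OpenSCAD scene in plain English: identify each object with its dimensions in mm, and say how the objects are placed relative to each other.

A is a four-legged stool. The seat is 256×342 mm, 30 mm thick, top at z = 420 mm. It stands on four round legs, each 28 mm in diameter, from z = 0 to the seat underside, each leg's axis is inset half a diameter from the nearest pair of seat edges (so the leg's bounding box is flush with the corner).

B is a spool: two coaxial disc flanges of radius 89 mm and thickness 10 mm, joined by a core cylinder of radius 39 mm and height 241 mm. The lower flange rests on z = 0 and the three cylinders share a vertical axis.

C is a straight ladder. Two 36×43 mm vertical rails, 1487 mm tall, stand 395 mm apart (outside-to-outside) with their front faces coplanar on the −y side. 5 rungs, each 43 mm deep and 20 mm tall, span between the inner faces of the rails, front faces flush with the rails. The lowest rung's underside is at z = 246 mm and rungs are spaced 254 mm apart (underside to underside).

The spool is on top of the stool. The ladder is on the floor beside the stool on its −y side.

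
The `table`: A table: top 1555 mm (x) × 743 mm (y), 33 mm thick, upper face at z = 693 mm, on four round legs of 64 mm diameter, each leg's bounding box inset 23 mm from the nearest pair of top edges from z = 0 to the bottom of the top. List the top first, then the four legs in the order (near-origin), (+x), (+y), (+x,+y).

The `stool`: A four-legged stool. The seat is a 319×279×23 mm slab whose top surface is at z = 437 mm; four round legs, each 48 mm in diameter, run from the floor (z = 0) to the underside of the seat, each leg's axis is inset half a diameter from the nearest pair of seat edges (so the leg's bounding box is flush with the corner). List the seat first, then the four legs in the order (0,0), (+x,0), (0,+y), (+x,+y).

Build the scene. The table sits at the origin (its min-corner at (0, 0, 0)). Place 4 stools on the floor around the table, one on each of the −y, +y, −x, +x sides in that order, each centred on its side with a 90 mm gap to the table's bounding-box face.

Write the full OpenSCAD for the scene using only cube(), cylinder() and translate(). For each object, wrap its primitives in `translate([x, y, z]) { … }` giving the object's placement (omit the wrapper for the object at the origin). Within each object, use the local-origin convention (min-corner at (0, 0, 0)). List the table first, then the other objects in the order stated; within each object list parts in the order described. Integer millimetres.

translate([0, 0, 660]) cube([1555, 743, 33]);
translate([55, 55, 0]) cylinder(h = 660, r = 32);
translate([1500, 55, 0]) cylinder(h = 660, r = 32);
translate([55, 688, 0]) cylinder(h = 660, r = 32);
translate([1500, 688, 0]) cylinder(h = 660, r = 32);
translate([618, -369, 0]) {
  translate([0, 0, 414]) cube([319, 279, 23]);
  translate([24, 24, 0]) cylinder(h = 414, r = 24);
  translate([295, 24, 0]) cylinder(h = 414, r = 24);
  translate([24, 255, 0]) cylinder(h = 414, r = 24);
  translate([295, 255, 0]) cylinder(h = 414, r = 24);
}
translate([618, 833, 0]) {
  translate([0, 0, 414]) cube([319, 279, 23]);
  translate([24, 24, 0]) cylinder(h = 414, r = 24);
  translate([295, 24, 0]) cylinder(h = 414, r = 24);
  translate([24, 255, 0]) cylinder(h = 414, r = 24);
  translate([295, 255, 0]) cylinder(h = 414, r = 24);
}
translate([-409, 232, 0]) {
  translate([0, 0, 414]) cube([319, 279, 23]);
  translate([24, 24, 0]) cylinder(h = 414, r = 24);
  translate([295, 24, 0]) cylinder(h = 414, r = 24);
  translate([24, 255, 0]) cylinder(h = 414, r = 24);
  translate([295, 255, 0]) cylinder(h = 414, r = 24);
}
translate([1645, 232, 0]) {
  translate([0, 0, 414]) cube([319, 279, 23]);
  translate([24, 24, 0]) cylinder(h = 414, r = 24);
  translate([295, 24, 0]) cylinder(h = 414, r = 24);
  translate([24, 255, 0]) cylinder(h = 414, r = 24);
  translate([295, 255, 0]) cylinder(h = 414, r = 24);
}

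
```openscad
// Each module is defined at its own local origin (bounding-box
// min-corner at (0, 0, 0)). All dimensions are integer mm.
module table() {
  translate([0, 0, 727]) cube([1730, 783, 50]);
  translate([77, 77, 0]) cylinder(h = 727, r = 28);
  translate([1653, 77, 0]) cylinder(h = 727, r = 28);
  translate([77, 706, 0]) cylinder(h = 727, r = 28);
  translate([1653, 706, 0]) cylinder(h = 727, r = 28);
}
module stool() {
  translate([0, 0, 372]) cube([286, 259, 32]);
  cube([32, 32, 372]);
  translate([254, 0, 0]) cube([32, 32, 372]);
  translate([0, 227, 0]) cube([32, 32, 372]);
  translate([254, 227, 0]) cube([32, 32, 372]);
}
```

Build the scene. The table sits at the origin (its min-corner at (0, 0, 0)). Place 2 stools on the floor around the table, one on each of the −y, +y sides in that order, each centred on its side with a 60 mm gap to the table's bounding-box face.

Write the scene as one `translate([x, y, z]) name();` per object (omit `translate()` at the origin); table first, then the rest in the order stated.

table();
translate([722, -319, 0]) stool();
translate([722, 843, 0]) stool();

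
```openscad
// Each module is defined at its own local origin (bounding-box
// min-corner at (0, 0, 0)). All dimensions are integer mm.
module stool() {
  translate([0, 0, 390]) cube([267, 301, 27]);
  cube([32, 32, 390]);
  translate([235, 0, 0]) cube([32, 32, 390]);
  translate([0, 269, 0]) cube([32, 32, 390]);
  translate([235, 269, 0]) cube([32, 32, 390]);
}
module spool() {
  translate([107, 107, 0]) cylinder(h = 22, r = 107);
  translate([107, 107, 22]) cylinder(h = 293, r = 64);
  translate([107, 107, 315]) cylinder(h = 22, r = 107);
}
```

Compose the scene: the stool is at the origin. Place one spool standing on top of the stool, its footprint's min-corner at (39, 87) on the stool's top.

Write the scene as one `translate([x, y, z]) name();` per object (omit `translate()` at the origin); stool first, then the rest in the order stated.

stool();
translate([39, 87, 417]) spool();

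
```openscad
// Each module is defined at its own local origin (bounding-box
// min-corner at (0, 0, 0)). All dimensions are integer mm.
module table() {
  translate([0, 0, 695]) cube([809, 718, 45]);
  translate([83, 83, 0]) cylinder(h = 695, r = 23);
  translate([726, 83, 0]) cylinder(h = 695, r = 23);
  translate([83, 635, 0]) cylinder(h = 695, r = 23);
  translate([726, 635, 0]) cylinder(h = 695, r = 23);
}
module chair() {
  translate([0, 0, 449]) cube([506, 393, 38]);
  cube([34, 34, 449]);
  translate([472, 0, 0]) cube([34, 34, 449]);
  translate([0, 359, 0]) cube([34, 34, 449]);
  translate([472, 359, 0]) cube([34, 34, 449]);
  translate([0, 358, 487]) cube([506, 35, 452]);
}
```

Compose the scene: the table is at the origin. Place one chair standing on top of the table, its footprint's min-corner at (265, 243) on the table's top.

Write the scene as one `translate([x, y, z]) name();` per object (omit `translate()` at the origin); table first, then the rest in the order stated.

table();
translate([265, 243, 740]) chair();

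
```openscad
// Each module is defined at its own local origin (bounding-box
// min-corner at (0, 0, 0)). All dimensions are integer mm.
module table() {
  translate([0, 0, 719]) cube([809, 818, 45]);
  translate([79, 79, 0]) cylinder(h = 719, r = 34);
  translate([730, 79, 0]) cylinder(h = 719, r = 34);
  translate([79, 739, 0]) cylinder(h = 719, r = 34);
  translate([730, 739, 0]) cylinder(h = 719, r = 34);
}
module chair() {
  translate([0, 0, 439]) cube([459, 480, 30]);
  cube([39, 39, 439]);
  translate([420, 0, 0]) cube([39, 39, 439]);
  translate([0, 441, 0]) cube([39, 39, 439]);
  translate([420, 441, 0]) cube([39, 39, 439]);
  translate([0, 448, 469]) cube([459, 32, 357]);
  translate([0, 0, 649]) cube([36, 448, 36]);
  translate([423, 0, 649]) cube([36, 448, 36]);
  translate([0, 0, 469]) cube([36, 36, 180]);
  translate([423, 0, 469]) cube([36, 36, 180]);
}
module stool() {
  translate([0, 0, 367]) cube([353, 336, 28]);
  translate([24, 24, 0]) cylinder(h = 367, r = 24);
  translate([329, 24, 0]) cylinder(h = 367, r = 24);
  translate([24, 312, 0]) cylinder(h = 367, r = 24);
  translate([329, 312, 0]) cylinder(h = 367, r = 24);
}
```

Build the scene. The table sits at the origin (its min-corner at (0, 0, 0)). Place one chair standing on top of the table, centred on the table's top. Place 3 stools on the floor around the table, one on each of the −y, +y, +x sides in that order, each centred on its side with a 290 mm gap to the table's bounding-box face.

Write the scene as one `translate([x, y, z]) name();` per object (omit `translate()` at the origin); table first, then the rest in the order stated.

table();
translate([175, 169, 764]) chair();
translate([228, -626, 0]) stool();
translate([228, 1108, 0]) stool();
translate([1099, 241, 0]) stool();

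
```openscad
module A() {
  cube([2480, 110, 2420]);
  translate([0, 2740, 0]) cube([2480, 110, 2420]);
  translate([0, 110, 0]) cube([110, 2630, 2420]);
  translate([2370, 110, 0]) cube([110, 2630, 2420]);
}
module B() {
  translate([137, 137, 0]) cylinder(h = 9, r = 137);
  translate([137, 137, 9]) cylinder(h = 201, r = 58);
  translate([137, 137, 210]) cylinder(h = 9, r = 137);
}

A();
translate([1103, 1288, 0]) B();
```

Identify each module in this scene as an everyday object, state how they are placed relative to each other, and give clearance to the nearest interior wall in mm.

Clearances: x = 993, y = 1178; minimum 993 mm.

A is a house frame. B is a spool. The spool sits inside the house frame, centred. The clearance to the nearest interior wall is 993 mm.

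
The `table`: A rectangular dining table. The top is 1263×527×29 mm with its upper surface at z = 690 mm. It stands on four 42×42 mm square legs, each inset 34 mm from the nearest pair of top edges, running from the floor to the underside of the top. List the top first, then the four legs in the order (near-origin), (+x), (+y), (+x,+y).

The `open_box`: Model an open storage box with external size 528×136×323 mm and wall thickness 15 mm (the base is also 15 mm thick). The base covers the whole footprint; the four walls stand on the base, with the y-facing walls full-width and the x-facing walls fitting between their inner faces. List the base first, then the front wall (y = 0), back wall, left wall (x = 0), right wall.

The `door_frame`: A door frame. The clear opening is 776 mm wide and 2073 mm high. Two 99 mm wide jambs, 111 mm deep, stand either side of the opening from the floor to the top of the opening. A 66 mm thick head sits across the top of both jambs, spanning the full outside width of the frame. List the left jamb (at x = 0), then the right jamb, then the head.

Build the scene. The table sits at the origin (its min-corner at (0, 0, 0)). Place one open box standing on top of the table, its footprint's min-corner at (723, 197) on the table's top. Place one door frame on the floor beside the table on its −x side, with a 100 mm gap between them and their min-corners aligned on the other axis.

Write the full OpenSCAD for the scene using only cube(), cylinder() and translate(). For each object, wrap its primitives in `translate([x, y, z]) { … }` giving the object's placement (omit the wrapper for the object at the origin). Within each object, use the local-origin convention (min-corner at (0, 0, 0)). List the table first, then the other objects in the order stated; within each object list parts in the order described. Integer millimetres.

translate([0, 0, 661]) cube([1263, 527, 29]);
translate([34, 34, 0]) cube([42, 42, 661]);
translate([1187, 34, 0]) cube([42, 42, 661]);
translate([34, 451, 0]) cube([42, 42, 661]);
translate([1187, 451, 0]) cube([42, 42, 661]);
translate([723, 197, 690]) {
  cube([528, 136, 15]);
  translate([0, 0, 15]) cube([528, 15, 308]);
  translate([0, 121, 15]) cube([528, 15, 308]);
  translate([0, 15, 15]) cube([15, 106, 308]);
  translate([513, 15, 15]) cube([15, 106, 308]);
}
translate([-1074, 0, 0]) {
  cube([99, 111, 2073]);
  translate([875, 0, 0]) cube([99, 111, 2073]);
  translate([0, 0, 2073]) cube([974, 111, 66]);
}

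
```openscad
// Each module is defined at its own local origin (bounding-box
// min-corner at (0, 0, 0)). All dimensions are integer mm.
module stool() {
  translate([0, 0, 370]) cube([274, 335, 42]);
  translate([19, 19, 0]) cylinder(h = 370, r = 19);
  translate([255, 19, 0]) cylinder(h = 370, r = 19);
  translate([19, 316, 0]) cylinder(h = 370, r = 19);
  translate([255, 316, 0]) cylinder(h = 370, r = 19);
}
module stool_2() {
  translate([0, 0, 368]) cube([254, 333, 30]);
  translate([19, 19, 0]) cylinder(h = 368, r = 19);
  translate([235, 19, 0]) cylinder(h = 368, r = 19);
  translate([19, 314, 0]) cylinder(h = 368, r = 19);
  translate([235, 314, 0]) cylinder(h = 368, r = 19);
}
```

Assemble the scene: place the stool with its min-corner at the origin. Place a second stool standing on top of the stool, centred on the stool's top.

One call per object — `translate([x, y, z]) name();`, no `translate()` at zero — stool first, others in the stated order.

stool();
translate([10, 1, 412]) stool_2();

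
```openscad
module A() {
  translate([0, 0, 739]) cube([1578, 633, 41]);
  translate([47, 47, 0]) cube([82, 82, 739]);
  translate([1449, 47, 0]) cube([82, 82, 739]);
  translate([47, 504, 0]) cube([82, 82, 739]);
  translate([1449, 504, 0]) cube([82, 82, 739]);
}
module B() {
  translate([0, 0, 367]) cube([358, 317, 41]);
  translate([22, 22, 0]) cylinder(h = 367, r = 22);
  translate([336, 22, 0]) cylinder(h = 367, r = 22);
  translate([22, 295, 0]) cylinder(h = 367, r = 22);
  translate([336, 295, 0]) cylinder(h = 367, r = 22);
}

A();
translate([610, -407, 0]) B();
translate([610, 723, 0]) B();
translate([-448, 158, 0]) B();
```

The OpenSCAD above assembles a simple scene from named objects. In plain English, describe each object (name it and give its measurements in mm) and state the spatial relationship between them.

A is a table: top 1578 mm (x) × 633 mm (y), 41 mm thick, upper face at z = 780 mm, on four 82×82 mm square legs, each inset 47 mm from the nearest pair of top edges, running from z = 0 to the bottom of the top.

B is a four-legged stool. The seat is a 358×317×41 mm slab whose top surface is at z = 408 mm; four round legs, each 44 mm in diameter, run from the floor (z = 0) to the underside of the seat, each leg's axis is inset half a diameter from the nearest pair of seat edges (so the leg's bounding box is flush with the corner).

Three stools sit around the table at the −y, +y, −x sides.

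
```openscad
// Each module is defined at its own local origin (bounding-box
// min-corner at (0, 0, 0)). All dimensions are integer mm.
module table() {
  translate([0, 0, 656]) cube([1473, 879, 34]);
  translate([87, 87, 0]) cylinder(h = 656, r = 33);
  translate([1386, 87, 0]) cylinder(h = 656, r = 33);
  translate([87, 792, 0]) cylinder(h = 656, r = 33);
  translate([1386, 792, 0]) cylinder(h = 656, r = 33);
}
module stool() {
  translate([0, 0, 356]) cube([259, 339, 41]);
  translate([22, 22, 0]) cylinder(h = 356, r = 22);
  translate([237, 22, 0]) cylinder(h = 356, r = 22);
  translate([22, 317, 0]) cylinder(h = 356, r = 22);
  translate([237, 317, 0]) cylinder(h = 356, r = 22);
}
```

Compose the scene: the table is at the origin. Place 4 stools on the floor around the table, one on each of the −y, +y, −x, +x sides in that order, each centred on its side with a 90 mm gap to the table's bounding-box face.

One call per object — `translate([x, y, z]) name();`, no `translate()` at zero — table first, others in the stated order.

table();
translate([607, -429, 0]) stool();
translate([607, 969, 0]) stool();
translate([-349, 270, 0]) stool();
translate([1563, 270, 0]) stool();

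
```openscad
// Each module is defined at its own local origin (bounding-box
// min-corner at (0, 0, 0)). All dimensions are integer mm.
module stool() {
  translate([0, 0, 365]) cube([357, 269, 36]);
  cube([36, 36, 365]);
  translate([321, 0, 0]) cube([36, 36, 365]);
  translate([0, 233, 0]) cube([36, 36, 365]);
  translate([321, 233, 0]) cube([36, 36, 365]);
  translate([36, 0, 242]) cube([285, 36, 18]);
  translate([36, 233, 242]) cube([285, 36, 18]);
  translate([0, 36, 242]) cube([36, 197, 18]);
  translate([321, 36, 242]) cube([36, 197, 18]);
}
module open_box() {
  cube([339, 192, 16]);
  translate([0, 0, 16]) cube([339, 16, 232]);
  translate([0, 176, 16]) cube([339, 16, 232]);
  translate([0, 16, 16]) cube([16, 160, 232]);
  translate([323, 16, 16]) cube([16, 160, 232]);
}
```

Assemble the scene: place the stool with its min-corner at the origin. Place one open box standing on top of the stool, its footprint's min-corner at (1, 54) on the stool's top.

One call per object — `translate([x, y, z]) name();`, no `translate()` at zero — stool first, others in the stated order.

stool();
translate([1, 54, 401]) open_box();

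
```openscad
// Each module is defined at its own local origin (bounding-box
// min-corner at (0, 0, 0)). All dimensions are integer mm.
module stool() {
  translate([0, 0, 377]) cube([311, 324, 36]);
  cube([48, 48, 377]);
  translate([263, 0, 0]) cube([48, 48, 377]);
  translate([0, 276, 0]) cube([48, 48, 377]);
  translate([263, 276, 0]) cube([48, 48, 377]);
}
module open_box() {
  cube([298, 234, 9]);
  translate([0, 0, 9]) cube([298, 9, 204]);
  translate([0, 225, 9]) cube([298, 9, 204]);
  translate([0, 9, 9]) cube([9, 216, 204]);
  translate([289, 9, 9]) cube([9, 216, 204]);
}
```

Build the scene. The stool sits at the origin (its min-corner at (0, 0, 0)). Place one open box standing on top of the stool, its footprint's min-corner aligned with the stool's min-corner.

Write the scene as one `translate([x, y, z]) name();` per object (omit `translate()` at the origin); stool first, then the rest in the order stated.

stool();
translate([0, 0, 413]) open_box();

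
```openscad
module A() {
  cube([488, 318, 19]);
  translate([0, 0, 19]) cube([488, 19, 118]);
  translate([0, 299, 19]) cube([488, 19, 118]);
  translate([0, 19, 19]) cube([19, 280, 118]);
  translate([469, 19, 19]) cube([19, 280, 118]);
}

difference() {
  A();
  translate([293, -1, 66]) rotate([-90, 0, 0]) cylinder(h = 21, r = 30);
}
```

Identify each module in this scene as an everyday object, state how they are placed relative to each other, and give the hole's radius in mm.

The subtracted cylinder has r = 30 mm.

A is an open box. The open box has a circular hole through its front wall. The hole's radius is 30 mm.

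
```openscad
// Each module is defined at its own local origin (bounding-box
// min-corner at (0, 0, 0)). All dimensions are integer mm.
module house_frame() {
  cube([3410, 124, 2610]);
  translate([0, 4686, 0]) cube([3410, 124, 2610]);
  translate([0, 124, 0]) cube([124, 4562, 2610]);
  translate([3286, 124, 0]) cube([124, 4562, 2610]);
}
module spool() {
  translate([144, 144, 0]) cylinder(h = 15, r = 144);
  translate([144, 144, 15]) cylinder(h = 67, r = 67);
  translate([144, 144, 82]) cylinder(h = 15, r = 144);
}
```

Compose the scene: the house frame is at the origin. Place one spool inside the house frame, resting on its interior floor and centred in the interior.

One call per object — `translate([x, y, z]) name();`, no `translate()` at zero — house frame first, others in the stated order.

house_frame();
translate([1561, 2261, 0]) spool();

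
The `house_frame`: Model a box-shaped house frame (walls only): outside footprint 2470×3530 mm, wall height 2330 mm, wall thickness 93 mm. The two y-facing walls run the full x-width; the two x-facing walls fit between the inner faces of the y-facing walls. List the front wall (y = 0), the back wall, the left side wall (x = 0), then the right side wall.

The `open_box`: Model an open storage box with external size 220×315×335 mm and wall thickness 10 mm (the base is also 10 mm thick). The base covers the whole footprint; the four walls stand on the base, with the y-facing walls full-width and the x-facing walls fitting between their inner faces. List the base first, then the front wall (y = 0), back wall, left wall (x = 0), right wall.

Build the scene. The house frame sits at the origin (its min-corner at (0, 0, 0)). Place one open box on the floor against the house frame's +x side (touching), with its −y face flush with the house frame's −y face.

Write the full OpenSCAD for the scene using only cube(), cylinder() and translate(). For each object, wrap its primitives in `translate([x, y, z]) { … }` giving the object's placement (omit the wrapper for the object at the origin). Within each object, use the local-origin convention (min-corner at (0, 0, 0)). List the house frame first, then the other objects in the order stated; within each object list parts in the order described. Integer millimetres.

cube([2470, 93, 2330]);
translate([0, 3437, 0]) cube([2470, 93, 2330]);
translate([0, 93, 0]) cube([93, 3344, 2330]);
translate([2377, 93, 0]) cube([93, 3344, 2330]);
translate([2470, 0, 0]) {
  cube([220, 315, 10]);
  translate([0, 0, 10]) cube([220, 10, 325]);
  translate([0, 305, 10]) cube([220, 10, 325]);
  translate([0, 10, 10]) cube([10, 295, 325]);
  translate([210, 10, 10]) cube([10, 295, 325]);
}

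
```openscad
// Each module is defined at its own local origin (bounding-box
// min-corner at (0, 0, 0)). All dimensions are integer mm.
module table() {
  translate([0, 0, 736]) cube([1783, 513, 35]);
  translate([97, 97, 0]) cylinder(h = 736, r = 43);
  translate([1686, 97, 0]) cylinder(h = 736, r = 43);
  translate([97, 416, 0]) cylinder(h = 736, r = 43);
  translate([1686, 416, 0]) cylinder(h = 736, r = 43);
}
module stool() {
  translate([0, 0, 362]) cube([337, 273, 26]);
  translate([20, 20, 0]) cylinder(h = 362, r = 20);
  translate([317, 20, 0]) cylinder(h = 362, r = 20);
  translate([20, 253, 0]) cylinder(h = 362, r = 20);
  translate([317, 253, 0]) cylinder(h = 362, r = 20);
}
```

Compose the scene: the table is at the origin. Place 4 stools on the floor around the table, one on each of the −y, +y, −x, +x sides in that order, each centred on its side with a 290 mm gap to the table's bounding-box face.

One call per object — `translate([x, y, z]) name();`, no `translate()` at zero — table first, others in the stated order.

table();
translate([723, -563, 0]) stool();
translate([723, 803, 0]) stool();
translate([-627, 120, 0]) stool();
translate([2073, 120, 0]) stool();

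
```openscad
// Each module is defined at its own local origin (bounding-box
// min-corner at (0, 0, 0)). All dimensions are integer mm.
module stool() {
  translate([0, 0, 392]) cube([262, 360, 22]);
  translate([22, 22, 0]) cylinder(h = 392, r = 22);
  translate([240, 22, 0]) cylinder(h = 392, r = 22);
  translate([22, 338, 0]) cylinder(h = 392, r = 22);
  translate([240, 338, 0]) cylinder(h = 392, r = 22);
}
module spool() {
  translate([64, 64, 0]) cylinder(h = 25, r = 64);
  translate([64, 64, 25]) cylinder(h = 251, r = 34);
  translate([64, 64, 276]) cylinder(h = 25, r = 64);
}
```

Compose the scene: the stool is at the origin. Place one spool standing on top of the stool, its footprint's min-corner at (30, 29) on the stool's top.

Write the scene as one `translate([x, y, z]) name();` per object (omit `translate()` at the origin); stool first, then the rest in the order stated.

stool();
translate([30, 29, 414]) spool();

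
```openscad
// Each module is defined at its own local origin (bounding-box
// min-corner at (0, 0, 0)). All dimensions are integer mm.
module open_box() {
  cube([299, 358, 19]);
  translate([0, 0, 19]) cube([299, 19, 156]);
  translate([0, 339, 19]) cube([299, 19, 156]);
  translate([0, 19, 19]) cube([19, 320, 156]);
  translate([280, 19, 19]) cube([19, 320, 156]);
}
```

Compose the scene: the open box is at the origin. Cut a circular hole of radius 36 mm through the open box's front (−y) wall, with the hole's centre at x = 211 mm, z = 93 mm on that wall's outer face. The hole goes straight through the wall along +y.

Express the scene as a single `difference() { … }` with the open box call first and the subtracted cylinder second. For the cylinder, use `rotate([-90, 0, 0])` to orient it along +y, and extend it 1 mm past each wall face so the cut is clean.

difference() {
  open_box();
  translate([211, -1, 93]) rotate([-90, 0, 0]) cylinder(h = 21, r = 36);
}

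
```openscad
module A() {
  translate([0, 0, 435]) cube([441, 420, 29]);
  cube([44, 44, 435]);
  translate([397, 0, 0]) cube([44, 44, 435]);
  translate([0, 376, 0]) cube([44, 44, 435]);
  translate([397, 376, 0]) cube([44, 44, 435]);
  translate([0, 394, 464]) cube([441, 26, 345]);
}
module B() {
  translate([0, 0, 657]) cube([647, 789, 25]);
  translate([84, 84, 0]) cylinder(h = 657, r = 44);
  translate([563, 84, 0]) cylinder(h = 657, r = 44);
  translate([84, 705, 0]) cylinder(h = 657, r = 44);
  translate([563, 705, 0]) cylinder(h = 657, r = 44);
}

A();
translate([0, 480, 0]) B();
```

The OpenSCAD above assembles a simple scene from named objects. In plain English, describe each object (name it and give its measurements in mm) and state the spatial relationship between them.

A is a chair: 441×420 mm seat, 29 mm thick, top at z = 464 mm, on four 44 mm square corner legs flush with the seat edges. A 26 mm thick backrest slab spans the full seat width, extending 345 mm above the seat top, its back face flush with the seat's +y edge.

B is a table: top 647 mm (x) × 789 mm (y), 25 mm thick, upper face at z = 682 mm, on four round legs of 88 mm diameter, each leg's bounding box inset 40 mm from the nearest pair of top edges, running from z = 0 to the bottom of the top.

The table is on the floor beside the chair on its +y side.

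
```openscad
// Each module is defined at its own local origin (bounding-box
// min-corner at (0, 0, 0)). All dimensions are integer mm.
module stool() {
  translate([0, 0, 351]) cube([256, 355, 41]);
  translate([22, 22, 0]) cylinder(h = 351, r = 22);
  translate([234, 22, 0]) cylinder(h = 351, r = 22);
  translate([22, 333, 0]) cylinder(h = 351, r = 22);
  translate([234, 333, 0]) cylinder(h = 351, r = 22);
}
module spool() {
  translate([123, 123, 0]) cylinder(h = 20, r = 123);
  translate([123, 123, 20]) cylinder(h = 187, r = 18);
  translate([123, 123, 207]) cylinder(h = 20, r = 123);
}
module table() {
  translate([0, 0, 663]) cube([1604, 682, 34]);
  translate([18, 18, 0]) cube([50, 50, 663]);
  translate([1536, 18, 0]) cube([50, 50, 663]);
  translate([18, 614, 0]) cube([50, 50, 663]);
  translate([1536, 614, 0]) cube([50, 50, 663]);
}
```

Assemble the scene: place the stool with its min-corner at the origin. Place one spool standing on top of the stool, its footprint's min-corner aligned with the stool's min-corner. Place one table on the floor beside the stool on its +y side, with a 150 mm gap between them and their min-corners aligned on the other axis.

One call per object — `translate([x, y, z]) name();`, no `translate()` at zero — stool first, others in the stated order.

stool();
translate([0, 0, 392]) spool();
translate([0, 505, 0]) table();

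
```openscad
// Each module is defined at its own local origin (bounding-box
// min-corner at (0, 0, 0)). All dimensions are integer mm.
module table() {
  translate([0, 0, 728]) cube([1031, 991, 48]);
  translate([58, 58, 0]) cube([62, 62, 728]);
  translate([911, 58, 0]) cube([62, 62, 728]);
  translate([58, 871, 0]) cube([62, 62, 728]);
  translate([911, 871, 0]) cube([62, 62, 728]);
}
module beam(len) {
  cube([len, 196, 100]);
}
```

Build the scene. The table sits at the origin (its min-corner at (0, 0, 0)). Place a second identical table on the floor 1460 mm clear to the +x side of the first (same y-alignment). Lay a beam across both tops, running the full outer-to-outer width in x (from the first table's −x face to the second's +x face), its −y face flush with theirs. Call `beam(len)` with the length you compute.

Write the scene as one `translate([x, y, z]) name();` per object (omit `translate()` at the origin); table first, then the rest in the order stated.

table();
translate([2491, 0, 0]) table();
translate([0, 0, 776]) beam(3522);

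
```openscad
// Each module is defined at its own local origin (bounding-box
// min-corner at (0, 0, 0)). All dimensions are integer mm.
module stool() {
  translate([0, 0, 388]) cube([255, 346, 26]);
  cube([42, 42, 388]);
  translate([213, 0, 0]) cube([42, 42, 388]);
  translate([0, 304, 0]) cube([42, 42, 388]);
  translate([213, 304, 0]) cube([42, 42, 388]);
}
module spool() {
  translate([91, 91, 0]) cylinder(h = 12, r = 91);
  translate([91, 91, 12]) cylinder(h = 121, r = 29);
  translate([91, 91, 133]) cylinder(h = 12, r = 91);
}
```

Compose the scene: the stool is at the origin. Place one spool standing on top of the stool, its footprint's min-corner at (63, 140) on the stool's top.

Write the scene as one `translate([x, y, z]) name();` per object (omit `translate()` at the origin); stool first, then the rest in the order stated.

stool();
translate([63, 140, 414]) spool();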